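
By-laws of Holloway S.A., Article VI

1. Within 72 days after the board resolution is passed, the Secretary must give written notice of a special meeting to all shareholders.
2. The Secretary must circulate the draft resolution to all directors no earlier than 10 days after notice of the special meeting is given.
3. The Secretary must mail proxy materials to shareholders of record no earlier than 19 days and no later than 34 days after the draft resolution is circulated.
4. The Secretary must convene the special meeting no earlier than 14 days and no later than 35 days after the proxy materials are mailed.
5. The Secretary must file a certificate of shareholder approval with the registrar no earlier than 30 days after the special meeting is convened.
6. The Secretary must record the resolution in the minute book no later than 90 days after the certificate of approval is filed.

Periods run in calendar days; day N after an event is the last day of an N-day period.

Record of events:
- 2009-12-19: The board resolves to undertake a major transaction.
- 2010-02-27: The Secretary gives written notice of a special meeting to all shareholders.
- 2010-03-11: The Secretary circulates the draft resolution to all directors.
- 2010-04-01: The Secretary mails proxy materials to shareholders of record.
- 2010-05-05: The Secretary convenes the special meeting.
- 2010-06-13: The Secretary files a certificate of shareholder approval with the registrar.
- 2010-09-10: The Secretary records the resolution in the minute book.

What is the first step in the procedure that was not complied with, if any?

(1) due by 2009-12-19 + 72 days = 2010-03-01; 2010-02-27 is within that limit.
(2) permitted from 2010-02-27 + 10 days = 2010-03-09 onward; 2010-03-11 is on or after that date.
(3) the permitted window runs from 2010-03-11 + 19 = 2010-03-30 to 2010-03-11 + 34 = 2010-04-14; done 2010-04-01 — within the window.
(4) the permitted window runs from 2010-04-01 + 14 = 2010-04-15 to 2010-04-01 + 35 = 2010-05-06; done 2010-05-05, which is between those dates.
(5) permitted from 2010-05-05 + 30 days = 2010-06-04 onward; done 2010-06-13, after the minimum wait.
(6) due by 2010-06-13 + 90 days = 2010-09-11; 2010-09-10 is within that limit.

None — every step was satisfied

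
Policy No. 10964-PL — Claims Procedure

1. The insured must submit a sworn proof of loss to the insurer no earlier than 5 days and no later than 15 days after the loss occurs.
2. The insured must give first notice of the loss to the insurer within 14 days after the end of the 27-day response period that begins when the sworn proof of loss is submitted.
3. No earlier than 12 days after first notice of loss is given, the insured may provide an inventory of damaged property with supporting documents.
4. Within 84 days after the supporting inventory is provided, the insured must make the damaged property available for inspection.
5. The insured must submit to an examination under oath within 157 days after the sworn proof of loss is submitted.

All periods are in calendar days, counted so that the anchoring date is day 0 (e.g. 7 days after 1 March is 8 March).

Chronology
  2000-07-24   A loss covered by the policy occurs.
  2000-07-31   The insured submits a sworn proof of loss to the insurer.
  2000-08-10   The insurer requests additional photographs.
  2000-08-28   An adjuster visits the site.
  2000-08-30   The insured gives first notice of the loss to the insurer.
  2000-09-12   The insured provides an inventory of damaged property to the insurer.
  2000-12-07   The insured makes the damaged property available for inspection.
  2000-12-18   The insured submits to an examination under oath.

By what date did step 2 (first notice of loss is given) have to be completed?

The sworn proof of loss is submitted on 2000-07-31; the 27-day response period therefore ends 2000-08-27, and step 2 runs from that date. 14 days after 2000-08-27 is 2000-09-10.

2000-09-10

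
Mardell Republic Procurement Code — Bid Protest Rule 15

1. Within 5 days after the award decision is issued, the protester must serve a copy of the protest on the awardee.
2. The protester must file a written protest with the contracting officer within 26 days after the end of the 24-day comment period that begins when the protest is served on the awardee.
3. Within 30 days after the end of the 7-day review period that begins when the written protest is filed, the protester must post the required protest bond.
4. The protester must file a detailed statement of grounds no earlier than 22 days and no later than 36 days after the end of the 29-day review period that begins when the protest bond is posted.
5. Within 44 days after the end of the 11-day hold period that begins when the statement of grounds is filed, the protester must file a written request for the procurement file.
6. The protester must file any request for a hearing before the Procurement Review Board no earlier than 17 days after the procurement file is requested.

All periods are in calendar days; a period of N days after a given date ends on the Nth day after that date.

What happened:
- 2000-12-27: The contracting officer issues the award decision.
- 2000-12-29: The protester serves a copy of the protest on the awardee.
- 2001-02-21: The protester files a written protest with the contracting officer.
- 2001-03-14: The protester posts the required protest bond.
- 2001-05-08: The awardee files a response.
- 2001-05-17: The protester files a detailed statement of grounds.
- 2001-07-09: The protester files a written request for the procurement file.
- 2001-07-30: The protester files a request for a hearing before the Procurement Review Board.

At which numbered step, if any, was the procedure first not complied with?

Step 1: 5 days after 2000-12-27 (when the award decision is issued) is 2001-01-01; 2000-12-29 is within that limit.
Step 2: 26 days after 2001-01-22 (end of the 24-day comment period, which began when the protest is served on the awardee on 2000-12-29) is 2001-02-17; 2001-02-21 misses that deadline by 4 days.
Later steps need not be reached.

Step 2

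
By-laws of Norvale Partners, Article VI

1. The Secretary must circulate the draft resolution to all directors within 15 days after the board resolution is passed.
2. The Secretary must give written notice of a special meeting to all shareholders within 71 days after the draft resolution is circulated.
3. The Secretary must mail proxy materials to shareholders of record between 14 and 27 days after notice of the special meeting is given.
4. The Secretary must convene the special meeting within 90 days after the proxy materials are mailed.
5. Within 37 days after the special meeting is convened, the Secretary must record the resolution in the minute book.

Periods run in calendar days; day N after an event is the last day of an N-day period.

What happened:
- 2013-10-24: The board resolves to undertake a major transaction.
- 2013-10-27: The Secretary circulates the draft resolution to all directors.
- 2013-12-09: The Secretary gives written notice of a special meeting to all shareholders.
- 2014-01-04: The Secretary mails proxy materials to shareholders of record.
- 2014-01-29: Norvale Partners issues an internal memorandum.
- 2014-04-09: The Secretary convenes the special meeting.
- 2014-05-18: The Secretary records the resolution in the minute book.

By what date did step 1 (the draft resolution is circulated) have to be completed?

Step 1 runs from 2013-10-24, when the board resolution is passed. 15 days after 2013-10-24 is 2013-11-08.

2013-11-08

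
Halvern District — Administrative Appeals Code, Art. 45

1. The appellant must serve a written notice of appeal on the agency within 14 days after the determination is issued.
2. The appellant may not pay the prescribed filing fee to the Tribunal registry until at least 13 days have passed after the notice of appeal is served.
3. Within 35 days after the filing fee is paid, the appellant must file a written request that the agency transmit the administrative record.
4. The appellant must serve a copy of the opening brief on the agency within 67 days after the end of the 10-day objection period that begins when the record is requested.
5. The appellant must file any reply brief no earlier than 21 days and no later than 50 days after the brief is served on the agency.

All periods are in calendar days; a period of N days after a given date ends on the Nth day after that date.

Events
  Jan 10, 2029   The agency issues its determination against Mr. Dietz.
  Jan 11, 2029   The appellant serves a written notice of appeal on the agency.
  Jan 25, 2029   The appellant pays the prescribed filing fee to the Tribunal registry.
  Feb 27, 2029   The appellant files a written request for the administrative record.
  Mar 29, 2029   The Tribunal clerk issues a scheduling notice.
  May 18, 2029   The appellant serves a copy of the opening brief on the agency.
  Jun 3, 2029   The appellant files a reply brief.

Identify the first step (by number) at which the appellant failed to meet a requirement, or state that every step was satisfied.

(1) due by Jan 10, 2029 + 14 days = Jan 24, 2029; Jan 11, 2029 is within that limit.
(2) permitted from Jan 11, 2029 + 13 days = Jan 24, 2029 onward; done Jan 25, 2029 — permitted.
(3) due by Jan 25, 2029 + 35 days = Mar 1, 2029; Feb 27, 2029 is within that limit.
(4) due by Mar 9, 2029 + 67 days = May 15, 2029; not done until May 18, 2029, 3 days after the deadline.

Step 4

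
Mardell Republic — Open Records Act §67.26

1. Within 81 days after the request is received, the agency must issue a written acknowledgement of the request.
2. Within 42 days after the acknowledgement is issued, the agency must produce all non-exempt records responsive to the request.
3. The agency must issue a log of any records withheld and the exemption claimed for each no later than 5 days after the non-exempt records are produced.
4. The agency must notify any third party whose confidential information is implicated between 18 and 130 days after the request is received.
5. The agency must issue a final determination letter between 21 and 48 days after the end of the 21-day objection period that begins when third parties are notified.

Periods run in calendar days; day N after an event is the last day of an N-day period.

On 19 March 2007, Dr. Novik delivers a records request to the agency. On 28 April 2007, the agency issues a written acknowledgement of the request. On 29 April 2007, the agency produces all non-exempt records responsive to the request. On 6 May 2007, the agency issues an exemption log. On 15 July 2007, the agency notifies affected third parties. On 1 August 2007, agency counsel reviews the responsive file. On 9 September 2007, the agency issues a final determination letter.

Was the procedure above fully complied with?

Step 1: 81 days after 19 March 2007 (when the request is received) is 8 June 2007; completed 28 April 2007, before the deadline.
Step 2: 42 days after 28 April 2007 (when the acknowledgement is issued) is 9 June 2007; done 29 April 2007 — timely.
Step 3: 5 days after 29 April 2007 (when the non-exempt records are produced) is 4 May 2007; not done until 6 May 2007, 2 days after the deadline.

No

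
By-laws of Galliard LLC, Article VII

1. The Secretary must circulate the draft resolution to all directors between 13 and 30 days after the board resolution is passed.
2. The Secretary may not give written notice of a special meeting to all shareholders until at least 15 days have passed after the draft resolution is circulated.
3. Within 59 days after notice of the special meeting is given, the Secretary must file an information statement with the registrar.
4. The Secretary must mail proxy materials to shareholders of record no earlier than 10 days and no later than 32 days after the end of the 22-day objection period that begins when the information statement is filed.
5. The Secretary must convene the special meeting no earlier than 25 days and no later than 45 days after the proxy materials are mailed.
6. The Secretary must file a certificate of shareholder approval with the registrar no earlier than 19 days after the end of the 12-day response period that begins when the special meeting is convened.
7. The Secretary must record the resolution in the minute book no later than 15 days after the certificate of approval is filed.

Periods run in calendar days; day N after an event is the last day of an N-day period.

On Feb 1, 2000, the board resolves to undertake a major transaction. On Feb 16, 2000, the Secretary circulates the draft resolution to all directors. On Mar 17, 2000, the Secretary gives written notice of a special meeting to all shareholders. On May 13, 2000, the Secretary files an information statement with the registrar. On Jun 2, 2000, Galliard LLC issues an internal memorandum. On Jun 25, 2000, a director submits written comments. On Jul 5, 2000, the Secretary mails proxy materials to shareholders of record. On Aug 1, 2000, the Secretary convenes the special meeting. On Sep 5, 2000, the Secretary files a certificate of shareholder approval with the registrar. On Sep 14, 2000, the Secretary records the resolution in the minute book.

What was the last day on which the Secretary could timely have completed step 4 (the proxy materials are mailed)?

The information statement is filed on May 13, 2000; the 22-day objection period therefore ends Jun 4, 2000, and step 4 runs from that date. The window is 10–32 days after Jun 4, 2000; it closes on Jul 6, 2000.

Jul 6, 2000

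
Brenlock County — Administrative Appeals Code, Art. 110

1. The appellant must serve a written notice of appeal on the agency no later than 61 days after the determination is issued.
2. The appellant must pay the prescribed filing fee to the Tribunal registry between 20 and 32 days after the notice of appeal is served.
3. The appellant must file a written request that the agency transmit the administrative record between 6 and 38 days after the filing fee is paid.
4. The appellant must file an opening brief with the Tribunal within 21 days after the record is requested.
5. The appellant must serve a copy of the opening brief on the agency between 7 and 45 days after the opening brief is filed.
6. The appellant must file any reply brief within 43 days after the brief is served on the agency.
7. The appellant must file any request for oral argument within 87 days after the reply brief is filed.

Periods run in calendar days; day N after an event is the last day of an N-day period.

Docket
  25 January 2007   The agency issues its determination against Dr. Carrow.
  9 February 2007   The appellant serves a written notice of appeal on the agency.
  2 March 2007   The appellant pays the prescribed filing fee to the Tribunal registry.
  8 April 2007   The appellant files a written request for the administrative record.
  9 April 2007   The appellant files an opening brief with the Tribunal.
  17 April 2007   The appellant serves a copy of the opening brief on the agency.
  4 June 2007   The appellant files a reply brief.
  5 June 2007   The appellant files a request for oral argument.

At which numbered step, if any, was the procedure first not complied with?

Step 6

Step 1: 61 days after 25 January 2007 (when the determination is issued) is 27 March 2007; 9 February 2007 is within that limit.
Step 2: the window is 20–32 days after 9 February 2007 (when the notice of appeal is served), so 1 March 2007 through 13 March 2007; done 2 March 2007 — within the window.
Step 3: the window is 6–38 days after 2 March 2007 (when the filing fee is paid), so 8 March 2007 through 9 April 2007; 8 April 2007 falls inside that range.
Step 4: 21 days after 8 April 2007 (when the record is requested) is 29 April 2007; completed 9 April 2007, before the deadline.
Step 5: the window is 7–45 days after 9 April 2007 (when the opening brief is filed), so 16 April 2007 through 24 May 2007; done 17 April 2007, which is between those dates.
Step 6: 43 days after 17 April 2007 (when the brief is served on the agency) is 30 May 2007; 4 June 2007 misses that deadline by 5 days.
No need to go further; step 6 was not satisfied.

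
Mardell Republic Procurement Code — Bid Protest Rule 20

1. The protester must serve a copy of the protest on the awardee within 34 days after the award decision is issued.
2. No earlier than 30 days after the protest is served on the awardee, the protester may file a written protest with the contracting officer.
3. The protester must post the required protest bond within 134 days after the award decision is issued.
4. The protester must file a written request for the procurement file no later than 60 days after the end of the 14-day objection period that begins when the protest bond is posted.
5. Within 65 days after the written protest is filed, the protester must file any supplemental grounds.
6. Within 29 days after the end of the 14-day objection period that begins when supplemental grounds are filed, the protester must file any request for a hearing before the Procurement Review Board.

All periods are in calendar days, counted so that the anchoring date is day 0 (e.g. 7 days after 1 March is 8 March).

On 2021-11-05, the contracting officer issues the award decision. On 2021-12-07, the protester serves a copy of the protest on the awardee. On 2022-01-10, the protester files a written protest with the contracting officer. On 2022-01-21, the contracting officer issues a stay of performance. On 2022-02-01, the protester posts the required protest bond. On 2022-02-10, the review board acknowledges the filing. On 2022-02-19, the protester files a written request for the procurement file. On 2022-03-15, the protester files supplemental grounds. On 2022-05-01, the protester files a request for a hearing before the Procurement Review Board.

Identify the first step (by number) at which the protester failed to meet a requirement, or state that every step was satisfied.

Step 6

Step 1: 34 days after 2021-11-05 (when the award decision is issued) is 2021-12-09; done 2021-12-07 — timely.
Step 2: the earliest permitted date is 30 days after 2021-12-07 (when the protest is served on the awardee), i.e. 2022-01-06; done 2022-01-10 — permitted.
Step 3: 134 days after 2021-11-05 (when the award decision is issued) is 2022-03-19; completed 2022-02-01, before the deadline.
Step 4: 60 days after 2022-02-15 (end of the 14-day objection period, which began when the protest bond is posted on 2022-02-01) is 2022-04-16; completed 2022-02-19, before the deadline.
Step 5: 65 days after 2022-01-10 (when the written protest is filed) is 2022-03-16; completed 2022-03-15, before the deadline.
Step 6: 29 days after 2022-03-29 (end of the 14-day objection period, which began when supplemental grounds are filed on 2022-03-15) is 2022-04-27; done 2022-05-01 — 4 days late.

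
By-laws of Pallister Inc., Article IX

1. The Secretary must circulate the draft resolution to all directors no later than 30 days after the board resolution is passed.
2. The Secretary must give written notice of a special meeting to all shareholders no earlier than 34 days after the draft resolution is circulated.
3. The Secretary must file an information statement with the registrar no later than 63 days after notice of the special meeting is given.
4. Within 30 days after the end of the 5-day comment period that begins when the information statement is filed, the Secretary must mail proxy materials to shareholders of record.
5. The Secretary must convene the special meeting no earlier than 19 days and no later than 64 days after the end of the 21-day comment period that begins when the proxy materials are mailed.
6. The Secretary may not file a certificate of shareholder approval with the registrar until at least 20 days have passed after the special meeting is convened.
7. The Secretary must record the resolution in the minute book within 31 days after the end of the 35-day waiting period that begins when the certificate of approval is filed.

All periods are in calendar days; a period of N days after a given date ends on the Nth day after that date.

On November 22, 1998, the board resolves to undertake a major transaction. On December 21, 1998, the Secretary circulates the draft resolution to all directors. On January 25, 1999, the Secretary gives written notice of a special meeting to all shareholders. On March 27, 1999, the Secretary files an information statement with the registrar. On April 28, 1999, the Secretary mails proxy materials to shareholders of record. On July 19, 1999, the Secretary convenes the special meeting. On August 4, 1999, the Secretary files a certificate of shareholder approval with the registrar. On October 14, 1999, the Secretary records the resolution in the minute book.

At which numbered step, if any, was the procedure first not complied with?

Step 6

(1) due by November 22, 1998 + 30 days = December 22, 1998; completed December 21, 1998, before the deadline.
(2) permitted from December 21, 1998 + 34 days = January 24, 1999 onward; done January 25, 1999 — permitted.
(3) due by January 25, 1999 + 63 days = March 29, 1999; completed March 27, 1999, before the deadline.
(4) due by April 1, 1999 + 30 days = May 1, 1999; completed April 28, 1999, before the deadline.
(5) the permitted window runs from May 19, 1999 + 19 = June 7, 1999 to May 19, 1999 + 64 = July 22, 1999; done July 19, 1999, which is between those dates.
(6) permitted from July 19, 1999 + 20 days = August 8, 1999 onward; acted on August 4, 1999, 4 days prematurely.
Later steps need not be reached.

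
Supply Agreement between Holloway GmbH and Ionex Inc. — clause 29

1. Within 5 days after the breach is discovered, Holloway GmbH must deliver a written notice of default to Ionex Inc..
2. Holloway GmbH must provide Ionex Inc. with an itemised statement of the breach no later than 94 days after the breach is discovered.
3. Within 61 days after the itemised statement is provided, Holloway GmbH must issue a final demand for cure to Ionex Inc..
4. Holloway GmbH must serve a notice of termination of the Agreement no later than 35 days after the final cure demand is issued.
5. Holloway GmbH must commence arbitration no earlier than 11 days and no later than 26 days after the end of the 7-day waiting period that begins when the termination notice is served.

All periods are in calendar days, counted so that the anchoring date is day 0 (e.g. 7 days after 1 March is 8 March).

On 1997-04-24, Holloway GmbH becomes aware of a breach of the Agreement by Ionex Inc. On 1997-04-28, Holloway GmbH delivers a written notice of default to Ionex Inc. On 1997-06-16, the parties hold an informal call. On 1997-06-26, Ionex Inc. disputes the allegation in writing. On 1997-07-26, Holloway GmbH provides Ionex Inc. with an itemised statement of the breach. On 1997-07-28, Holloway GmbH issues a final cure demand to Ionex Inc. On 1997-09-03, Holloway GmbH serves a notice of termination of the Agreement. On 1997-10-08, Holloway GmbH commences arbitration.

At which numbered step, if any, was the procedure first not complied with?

Step 4

Step 1: 5 days after 1997-04-24 (when the breach is discovered) is 1997-04-29; completed 1997-04-28, before the deadline.
Step 2: 94 days after 1997-04-24 (when the breach is discovered) is 1997-07-27; completed 1997-07-26, before the deadline.
Step 3: 61 days after 1997-07-26 (when the itemised statement is provided) is 1997-09-25; done 1997-07-28 — timely.
Step 4: 35 days after 1997-07-28 (when the final cure demand is issued) is 1997-09-01; done 1997-09-03 — 2 days late.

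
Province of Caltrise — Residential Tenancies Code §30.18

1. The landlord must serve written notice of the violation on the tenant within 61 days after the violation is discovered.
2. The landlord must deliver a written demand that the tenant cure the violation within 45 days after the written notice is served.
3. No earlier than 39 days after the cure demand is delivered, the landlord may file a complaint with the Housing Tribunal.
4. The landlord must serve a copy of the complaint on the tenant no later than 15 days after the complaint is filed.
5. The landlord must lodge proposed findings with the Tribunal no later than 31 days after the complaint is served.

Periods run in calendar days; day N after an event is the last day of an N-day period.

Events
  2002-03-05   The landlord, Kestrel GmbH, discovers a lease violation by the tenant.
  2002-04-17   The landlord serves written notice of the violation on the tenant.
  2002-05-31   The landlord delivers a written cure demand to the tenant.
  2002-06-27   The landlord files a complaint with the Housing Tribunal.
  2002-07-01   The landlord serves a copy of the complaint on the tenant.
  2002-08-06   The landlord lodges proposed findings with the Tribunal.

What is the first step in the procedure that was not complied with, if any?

Step 3

Step 1: 61 days after 2002-03-05 (when the violation is discovered) is 2002-05-05; done 2002-04-17 — timely.
Step 2: 45 days after 2002-04-17 (when the written notice is served) is 2002-06-01; 2002-05-31 is within that limit.
Step 3: the earliest permitted date is 39 days after 2002-05-31 (when the cure demand is delivered), i.e. 2002-07-09; 2002-06-27 is 12 days before the earliest permitted date.
Later steps need not be reached.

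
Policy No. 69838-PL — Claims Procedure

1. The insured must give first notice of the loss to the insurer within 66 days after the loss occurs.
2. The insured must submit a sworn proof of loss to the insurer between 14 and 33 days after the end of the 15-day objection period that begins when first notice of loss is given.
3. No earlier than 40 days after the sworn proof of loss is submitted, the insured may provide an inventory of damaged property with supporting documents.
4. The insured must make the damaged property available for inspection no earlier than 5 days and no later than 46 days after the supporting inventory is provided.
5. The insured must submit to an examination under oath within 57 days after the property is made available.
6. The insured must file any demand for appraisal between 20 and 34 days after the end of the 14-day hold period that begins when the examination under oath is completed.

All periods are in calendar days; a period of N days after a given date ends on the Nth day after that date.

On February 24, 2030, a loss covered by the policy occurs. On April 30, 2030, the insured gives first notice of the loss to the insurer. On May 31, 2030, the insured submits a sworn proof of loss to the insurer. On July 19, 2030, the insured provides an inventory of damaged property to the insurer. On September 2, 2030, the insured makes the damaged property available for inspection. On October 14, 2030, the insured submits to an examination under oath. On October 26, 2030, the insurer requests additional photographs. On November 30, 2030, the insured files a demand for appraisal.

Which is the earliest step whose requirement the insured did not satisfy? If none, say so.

(1) due by February 24, 2030 + 66 days = May 1, 2030; done April 30, 2030 — timely.
(2) the permitted window runs from May 15, 2030 + 14 = May 29, 2030 to May 15, 2030 + 33 = June 17, 2030; done May 31, 2030 — within the window.
(3) permitted from May 31, 2030 + 40 days = July 10, 2030 onward; done July 19, 2030, after the minimum wait.
(4) the permitted window runs from July 19, 2030 + 5 = July 24, 2030 to July 19, 2030 + 46 = September 3, 2030; done September 2, 2030, which is between those dates.
(5) due by September 2, 2030 + 57 days = October 29, 2030; October 14, 2030 is within that limit.
(6) the permitted window runs from October 28, 2030 + 20 = November 17, 2030 to October 28, 2030 + 34 = December 1, 2030; November 30, 2030 falls inside that range.

None — every step was satisfied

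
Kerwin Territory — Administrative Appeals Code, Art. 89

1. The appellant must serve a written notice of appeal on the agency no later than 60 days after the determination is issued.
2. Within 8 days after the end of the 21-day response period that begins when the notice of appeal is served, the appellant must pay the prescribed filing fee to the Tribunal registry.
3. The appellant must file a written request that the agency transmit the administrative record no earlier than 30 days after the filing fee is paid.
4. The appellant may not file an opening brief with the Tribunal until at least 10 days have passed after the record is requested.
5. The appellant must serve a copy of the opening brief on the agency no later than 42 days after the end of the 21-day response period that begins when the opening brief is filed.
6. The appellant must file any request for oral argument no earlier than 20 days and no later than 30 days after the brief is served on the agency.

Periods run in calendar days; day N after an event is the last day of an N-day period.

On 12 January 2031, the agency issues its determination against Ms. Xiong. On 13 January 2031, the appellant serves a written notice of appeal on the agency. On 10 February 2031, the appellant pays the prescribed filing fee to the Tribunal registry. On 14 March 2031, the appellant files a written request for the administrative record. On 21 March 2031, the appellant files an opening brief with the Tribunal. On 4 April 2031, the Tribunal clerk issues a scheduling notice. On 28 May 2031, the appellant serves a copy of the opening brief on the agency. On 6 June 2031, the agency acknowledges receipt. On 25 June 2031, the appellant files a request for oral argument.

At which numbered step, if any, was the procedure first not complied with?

Step 4

Step 1: 60 days after 12 January 2031 (when the determination is issued) is 13 March 2031; completed 13 January 2031, before the deadline.
Step 2: 8 days after 3 February 2031 (end of the 21-day response period, which began when the notice of appeal is served on 13 January 2031) is 11 February 2031; 10 February 2031 is within that limit.
Step 3: the earliest permitted date is 30 days after 10 February 2031 (when the filing fee is paid), i.e. 12 March 2031; 14 March 2031 is on or after that date.
Step 4: the earliest permitted date is 10 days after 14 March 2031 (when the record is requested), i.e. 24 March 2031; done 21 March 2031 — 3 days too early.
That is the first point of non-compliance.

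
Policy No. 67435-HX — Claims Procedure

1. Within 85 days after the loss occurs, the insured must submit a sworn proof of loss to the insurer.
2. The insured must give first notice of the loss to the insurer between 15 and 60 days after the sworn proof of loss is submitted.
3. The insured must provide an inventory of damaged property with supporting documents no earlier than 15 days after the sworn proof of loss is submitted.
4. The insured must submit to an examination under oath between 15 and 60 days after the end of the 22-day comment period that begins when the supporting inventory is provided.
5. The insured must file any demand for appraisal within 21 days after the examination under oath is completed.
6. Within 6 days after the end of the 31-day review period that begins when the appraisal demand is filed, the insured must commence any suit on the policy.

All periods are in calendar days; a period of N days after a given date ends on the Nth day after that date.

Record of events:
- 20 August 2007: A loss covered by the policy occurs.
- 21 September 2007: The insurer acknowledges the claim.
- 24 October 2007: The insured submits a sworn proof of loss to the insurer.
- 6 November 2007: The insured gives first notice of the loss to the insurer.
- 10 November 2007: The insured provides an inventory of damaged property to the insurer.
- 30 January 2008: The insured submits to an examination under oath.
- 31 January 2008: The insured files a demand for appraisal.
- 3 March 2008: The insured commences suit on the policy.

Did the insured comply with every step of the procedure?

No

Step 1: 85 days after 20 August 2007 (when the loss occurs) is 13 November 2007; done 24 October 2007 — timely.
Step 2: the window is 15–60 days after 24 October 2007 (when the sworn proof of loss is submitted), so 8 November 2007 through 23 December 2007; done 6 November 2007 — 2 days before the window opened.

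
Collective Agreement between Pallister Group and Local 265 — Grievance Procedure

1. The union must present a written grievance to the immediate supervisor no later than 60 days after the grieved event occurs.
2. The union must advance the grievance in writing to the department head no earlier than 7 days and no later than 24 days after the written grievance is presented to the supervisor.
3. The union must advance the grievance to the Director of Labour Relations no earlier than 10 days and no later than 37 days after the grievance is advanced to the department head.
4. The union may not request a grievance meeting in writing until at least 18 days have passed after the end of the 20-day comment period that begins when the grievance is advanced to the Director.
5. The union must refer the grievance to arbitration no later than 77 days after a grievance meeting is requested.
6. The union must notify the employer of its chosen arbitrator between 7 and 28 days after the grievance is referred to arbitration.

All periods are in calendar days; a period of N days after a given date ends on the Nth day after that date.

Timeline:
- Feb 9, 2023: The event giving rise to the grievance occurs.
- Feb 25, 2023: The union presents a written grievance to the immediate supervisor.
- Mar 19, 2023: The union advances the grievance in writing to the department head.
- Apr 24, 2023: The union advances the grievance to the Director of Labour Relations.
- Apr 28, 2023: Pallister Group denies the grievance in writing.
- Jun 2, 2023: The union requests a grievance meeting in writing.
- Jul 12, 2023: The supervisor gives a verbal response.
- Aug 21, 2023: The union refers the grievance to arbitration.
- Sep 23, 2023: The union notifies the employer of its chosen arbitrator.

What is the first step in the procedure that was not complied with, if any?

Step 1: 60 days after Feb 9, 2023 (when the grieved event occurs) is Apr 10, 2023; completed Feb 25, 2023, before the deadline.
Step 2: the window is 7–24 days after Feb 25, 2023 (when the written grievance is presented to the supervisor), so Mar 4, 2023 through Mar 21, 2023; done Mar 19, 2023 — within the window.
Step 3: the window is 10–37 days after Mar 19, 2023 (when the grievance is advanced to the department head), so Mar 29, 2023 through Apr 25, 2023; done Apr 24, 2023 — within the window.
Step 4: the earliest permitted date is 18 days after May 14, 2023 (end of the 20-day comment period, which began when the grievance is advanced to the Director on Apr 24, 2023), i.e. Jun 1, 2023; done Jun 2, 2023 — permitted.
Step 5: 77 days after Jun 2, 2023 (when a grievance meeting is requested) is Aug 18, 2023; not done until Aug 21, 2023, 3 days after the deadline.

Step 5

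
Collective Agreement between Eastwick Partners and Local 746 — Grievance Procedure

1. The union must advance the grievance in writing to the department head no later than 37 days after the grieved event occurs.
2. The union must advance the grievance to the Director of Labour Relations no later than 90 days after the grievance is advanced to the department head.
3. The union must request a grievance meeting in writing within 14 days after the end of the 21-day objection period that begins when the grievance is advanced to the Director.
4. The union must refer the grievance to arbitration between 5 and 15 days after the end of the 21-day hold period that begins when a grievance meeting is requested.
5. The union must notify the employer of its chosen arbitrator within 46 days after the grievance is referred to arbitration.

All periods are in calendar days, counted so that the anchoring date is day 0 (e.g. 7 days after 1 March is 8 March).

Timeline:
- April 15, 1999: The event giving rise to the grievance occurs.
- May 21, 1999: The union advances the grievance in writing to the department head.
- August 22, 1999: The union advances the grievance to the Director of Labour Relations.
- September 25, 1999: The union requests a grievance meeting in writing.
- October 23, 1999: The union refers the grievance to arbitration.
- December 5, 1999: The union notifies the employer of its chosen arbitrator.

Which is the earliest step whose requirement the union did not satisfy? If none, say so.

Step 2

(1) due by April 15, 1999 + 37 days = May 22, 1999; done May 21, 1999 — timely.
(2) due by May 21, 1999 + 90 days = August 19, 1999; done August 22, 1999 — 3 days late.
Later steps need not be reached.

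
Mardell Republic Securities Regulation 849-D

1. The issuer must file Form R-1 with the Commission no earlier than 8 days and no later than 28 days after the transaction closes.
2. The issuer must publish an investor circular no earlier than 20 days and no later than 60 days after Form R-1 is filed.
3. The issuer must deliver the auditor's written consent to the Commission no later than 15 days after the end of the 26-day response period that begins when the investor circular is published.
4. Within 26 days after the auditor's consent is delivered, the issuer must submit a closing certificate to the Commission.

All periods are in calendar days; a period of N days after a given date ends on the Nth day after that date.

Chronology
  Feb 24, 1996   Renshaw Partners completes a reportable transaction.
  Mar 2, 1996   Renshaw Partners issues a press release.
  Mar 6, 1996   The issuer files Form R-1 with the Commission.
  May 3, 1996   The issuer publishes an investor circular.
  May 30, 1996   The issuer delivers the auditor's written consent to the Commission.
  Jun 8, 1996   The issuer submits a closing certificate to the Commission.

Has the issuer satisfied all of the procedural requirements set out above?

Step 1 — 8 and 28 days from Feb 24, 1996 (when the transaction closes) are Mar 3, 1996 and Mar 23, 1996 respectively; Mar 6, 1996 falls inside that range.
Step 2 — 20 and 60 days from Mar 6, 1996 (when Form R-1 is filed) are Mar 26, 1996 and May 5, 1996 respectively; done May 3, 1996, which is between those dates.
Step 3 — counting 15 days from May 29, 1996 (end of the 26-day response period, which began when the investor circular is published on May 3, 1996) gives a deadline of Jun 13, 1996; completed May 30, 1996, before the deadline.
Step 4 — counting 26 days from May 30, 1996 (when the auditor's consent is delivered) gives a deadline of Jun 25, 1996; Jun 8, 1996 is within that limit.

Yes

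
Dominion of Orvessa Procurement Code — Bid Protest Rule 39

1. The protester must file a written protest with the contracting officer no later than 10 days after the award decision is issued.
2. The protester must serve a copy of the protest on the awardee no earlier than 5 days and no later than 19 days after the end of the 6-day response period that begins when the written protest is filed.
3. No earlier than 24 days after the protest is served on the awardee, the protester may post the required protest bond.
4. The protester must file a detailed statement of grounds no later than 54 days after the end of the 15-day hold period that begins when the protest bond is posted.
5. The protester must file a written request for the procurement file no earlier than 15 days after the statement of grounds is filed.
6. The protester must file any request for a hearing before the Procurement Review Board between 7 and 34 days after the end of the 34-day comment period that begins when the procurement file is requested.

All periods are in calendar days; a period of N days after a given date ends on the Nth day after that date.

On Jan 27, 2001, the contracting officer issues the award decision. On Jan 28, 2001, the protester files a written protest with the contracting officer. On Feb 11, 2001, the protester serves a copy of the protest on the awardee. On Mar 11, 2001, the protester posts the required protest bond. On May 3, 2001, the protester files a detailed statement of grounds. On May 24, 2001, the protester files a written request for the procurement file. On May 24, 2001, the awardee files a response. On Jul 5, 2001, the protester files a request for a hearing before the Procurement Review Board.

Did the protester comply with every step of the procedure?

Step 1 — counting 10 days from Jan 27, 2001 (when the award decision is issued) gives a deadline of Feb 6, 2001; done Jan 28, 2001 — timely.
Step 2 — 5 and 19 days from Feb 3, 2001 (end of the 6-day response period, which began when the written protest is filed on Jan 28, 2001) are Feb 8, 2001 and Feb 22, 2001 respectively; Feb 11, 2001 falls inside that range.
Step 3 — must wait 24 days from Feb 11, 2001 (when the protest is served on the awardee), so not before Mar 7, 2001; done Mar 11, 2001, after the minimum wait.
Step 4 — counting 54 days from Mar 26, 2001 (end of the 15-day hold period, which began when the protest bond is posted on Mar 11, 2001) gives a deadline of May 19, 2001; May 3, 2001 is within that limit.
Step 5 — must wait 15 days from May 3, 2001 (when the statement of grounds is filed), so not before May 18, 2001; done May 24, 2001 — permitted.
Step 6 — 7 and 34 days from Jun 27, 2001 (end of the 34-day comment period, which began when the procurement file is requested on May 24, 2001) are Jul 4, 2001 and Jul 31, 2001 respectively; Jul 5, 2001 falls inside that range.

Yes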